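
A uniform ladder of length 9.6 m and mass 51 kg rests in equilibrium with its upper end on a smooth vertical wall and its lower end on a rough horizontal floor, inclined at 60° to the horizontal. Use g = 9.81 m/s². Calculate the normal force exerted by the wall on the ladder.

Torques about the foot: N_wall · 9.6 sin 60° = 51×9.81×4.8 cos 60° → N_wall = 144.43 N.

N_wall ≈ 144 N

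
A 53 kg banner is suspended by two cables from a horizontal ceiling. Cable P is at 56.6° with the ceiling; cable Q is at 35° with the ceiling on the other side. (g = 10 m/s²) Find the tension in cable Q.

T_Q ≈ 292 N

Weight W = 53 × 10 = 530 N acts straight down.
Horizontal: T_P cos 56.6° = T_Q cos 35°  →  T_P = 1.488 T_Q.
Vertical: T_P sin 56.6° + T_Q sin 35° = 530.
Substituting the horizontal relation into the vertical equation gives 1.816 T_Q = 530, so T_Q = 291.9 N.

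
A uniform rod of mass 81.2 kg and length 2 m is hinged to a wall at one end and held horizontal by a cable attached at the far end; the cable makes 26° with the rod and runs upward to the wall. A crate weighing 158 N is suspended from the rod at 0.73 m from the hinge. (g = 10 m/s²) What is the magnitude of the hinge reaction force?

|H| ≈ 1080 N

Take torques about the hinge: T sin 26° · 2 = 81.2×10×1 + 158×0.73 = 927.34 N·m.
So T = 927.34 / (0.4384 × 2) = 1057.7 N.
ΣF_x = 0: H_x = T cos 26° = 950.66 N.
ΣF_y = 0: H_y = (81.2×10 + 158) − T sin 26° = 970 − 463.67 = 506.33 N.
|H| = √(H_x² + H_y²) = √((950.66)² + (506.33)²) = 1077.1 N.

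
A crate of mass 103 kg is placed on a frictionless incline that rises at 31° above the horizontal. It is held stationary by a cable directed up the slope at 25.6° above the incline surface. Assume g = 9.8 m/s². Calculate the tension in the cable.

T ≈ 576 N

Take axes along and perpendicular to the incline. Weight components: W sin 31° = 519.9 N down-slope, W cos 31° = 865.2 N into the surface.
Along incline: T cos 25.6° = W sin 31° → T = 576.5 N.
Perpendicular: N = W cos 31° − T sin 25.6° = 616.1 N.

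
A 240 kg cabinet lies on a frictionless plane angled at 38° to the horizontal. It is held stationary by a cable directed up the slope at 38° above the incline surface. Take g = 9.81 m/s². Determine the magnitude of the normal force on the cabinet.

Take axes along and perpendicular to the incline. Weight components: W sin 38° = 1450 N down-slope, W cos 38° = 1855 N into the surface.
Along incline: T cos 38° = W sin 38° → T = 1839 N.
Perpendicular: N = W cos 38° − T sin 38° = 722.8 N.

N ≈ 723 N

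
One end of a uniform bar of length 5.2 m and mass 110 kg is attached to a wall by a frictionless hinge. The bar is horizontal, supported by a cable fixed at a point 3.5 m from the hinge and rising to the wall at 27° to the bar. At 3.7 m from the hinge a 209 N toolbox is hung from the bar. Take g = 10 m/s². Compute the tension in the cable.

Take torques about the hinge: T sin 27° · 3.5 = 110×10×2.6 + 209×3.7 = 3633.3 N·m.
So T = 3633.3 / (0.4540 × 3.5) = 2286.6 N.

T ≈ 2290 N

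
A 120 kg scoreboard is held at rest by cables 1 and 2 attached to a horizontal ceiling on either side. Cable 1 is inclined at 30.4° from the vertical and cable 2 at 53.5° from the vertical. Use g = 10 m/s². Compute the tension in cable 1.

T_1 ≈ 970 N

Angles from the horizontal: cable 1 is 90° − 30.4° = 59.6°, cable 2 is 90° − 53.5° = 36.5°.
Weight W = 120 × 10 = 1200 N acts straight down.
Horizontal: T_1 cos 59.6° = T_2 cos 36.5°  →  T_2 = 0.6295 T_1.
Vertical: T_1 sin 59.6° + T_2 sin 36.5° = 1200.
Substituting the horizontal relation into the vertical equation gives 1.237 T_1 = 1200, so T_1 = 970.1 N.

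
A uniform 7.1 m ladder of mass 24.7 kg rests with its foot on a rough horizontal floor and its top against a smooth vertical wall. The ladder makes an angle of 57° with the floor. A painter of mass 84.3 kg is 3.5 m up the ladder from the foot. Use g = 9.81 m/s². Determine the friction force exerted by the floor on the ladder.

f ≈ 343 N

Torques about the foot: N_wall · 7.1 sin 57° = 24.7×9.81×3.55 cos 57° + 84.3×9.81×3.5 cos 57° → N_wall = 343.42 N.
ΣF_x = 0: f_floor = N_wall = 343.42 N.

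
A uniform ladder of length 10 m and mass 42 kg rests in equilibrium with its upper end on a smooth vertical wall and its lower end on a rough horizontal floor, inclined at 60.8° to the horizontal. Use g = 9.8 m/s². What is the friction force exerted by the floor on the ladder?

Torques about the foot: N_wall · 10 sin 60.8° = 42×9.8×5 cos 60.8° → N_wall = 115.02 N.
ΣF_x = 0: f_floor = N_wall = 115.02 N.

f ≈ 115 N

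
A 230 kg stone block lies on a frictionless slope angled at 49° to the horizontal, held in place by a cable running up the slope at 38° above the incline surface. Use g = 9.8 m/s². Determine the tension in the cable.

Take axes along and perpendicular to the incline. Weight components: W sin 49° = 1701 N down-slope, W cos 49° = 1479 N into the surface.
Along incline: T cos 38° = W sin 49° → T = 2159 N.
Perpendicular: N = W cos 49° − T sin 38° = 149.7 N.

T ≈ 2160 N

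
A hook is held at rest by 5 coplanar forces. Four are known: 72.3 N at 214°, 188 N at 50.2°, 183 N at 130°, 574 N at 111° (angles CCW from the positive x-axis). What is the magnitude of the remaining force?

F ≈ 823 N

Sum the known components: ΣF_x = -262.9 N, ΣF_y = 780.1 N.
For equilibrium the remaining force must supply (−ΣF_x, −ΣF_y) = (262.9, -780.1) N.
Magnitude = √((262.9)² + (-780.1)²) = 823.2 N; direction = atan2(-780.1, 262.9) = 288.6°.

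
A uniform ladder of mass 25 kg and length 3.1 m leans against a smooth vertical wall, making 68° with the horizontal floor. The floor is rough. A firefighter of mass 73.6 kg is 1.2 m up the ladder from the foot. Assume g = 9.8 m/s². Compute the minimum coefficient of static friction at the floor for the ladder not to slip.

μ_min ≈ 0.168

ΣF_y = 0: N_floor = 25×9.8 + 73.6×9.8 = 966.28 N.
Torques about the foot: N_wall · 3.1 sin 68° = 25×9.8×1.55 cos 68° + 73.6×9.8×1.2 cos 68° → N_wall = 162.3 N.
ΣF_x = 0: f_floor = N_wall = 162.3 N.
μ_min = f_floor / N_floor = 162.3 / 966.28 = 0.168.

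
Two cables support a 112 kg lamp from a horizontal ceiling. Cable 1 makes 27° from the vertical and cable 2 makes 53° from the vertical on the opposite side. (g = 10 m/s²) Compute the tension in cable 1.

T_1 ≈ 908 N

Angles from the horizontal: cable 1 is 90° − 27° = 63°, cable 2 is 90° − 53° = 37°.
Weight W = 112 × 10 = 1120 N acts straight down.
Horizontal: T_1 cos 63° = T_2 cos 37°  →  T_2 = 0.5685 T_1.
Vertical: T_1 sin 63° + T_2 sin 37° = 1120.
Substituting the horizontal relation into the vertical equation gives 1.233 T_1 = 1120, so T_1 = 908.3 N.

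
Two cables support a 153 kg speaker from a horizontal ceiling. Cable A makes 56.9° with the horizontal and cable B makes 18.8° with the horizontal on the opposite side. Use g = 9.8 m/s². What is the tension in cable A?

T_A ≈ 1460 N

Weight W = 153 × 9.8 = 1499 N acts straight down.
Horizontal: T_A cos 56.9° = T_B cos 18.8°  →  T_B = 0.5769 T_A.
Vertical: T_A sin 56.9° + T_B sin 18.8° = 1499.
Substituting the horizontal relation into the vertical equation gives 1.024 T_A = 1499, so T_A = 1465 N.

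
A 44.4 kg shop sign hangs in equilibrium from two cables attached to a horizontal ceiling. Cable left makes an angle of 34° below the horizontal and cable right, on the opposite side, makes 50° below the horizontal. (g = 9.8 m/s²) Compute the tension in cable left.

T_left ≈ 281 N

Weight W = 44.4 × 9.8 = 435.1 N acts straight down.
Horizontal: T_left cos 34° = T_right cos 50°  →  T_right = 1.29 T_left.
Vertical: T_left sin 34° + T_right sin 50° = 435.1.
Substituting the horizontal relation into the vertical equation gives 1.547 T_left = 435.1, so T_left = 281.2 N.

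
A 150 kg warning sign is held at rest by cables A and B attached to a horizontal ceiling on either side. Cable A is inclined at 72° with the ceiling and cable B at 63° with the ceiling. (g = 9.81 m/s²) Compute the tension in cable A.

Weight W = 150 × 9.81 = 1472 N acts straight down.
Horizontal: T_A cos 72° = T_B cos 63°  →  T_B = 0.6807 T_A.
Vertical: T_A sin 72° + T_B sin 63° = 1472.
Substituting the horizontal relation into the vertical equation gives 1.558 T_A = 1472, so T_A = 944.8 N.

T_A ≈ 945 N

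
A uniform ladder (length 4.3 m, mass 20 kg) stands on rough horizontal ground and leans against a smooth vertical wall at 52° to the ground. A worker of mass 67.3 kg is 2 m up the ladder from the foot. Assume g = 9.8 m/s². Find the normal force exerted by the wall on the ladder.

Torques about the foot: N_wall · 4.3 sin 52° = 20×9.8×2.15 cos 52° + 67.3×9.8×2 cos 52° → N_wall = 316.24 N.

N_wall ≈ 316 N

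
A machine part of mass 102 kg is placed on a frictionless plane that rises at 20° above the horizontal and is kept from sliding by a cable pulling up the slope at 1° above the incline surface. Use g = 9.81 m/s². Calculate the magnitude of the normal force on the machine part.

N ≈ 934 N

Take axes along and perpendicular to the incline. Weight components: W sin 20° = 342.2 N down-slope, W cos 20° = 940.3 N into the surface.
Along incline: T cos 1° = W sin 20° → T = 342.3 N.
Perpendicular: N = W cos 20° − T sin 1° = 934.3 N.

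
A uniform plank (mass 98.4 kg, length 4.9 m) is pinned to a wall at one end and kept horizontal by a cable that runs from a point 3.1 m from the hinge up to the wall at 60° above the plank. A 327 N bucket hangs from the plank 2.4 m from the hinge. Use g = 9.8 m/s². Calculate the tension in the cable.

Take torques about the hinge: T sin 60° · 3.1 = 98.4×9.8×2.45 + 327×2.4 = 3147.4 N·m.
So T = 3147.4 / (0.8660 × 3.1) = 1172.4 N.

T ≈ 1170 N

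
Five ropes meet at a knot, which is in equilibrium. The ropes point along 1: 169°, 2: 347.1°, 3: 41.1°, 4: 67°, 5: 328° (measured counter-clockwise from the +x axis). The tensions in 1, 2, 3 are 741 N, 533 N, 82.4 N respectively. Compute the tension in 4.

Resolve: ΣF_x = 741 cos 169° + 533 cos 347.1° + 82.4 cos 41.1° + T_4 cos 67° + T_5 cos 328° = 0.
        ΣF_y = 741 sin 169° + 533 sin 347.1° + 82.4 sin 41.1° + T_4 sin 67° + T_5 sin 328° = 0.
The known terms sum to (-145.7, 76.56) N, so 0.3907 T_4 + 0.8480 T_5 = 145.7 and 0.9205 T_4 − 0.5299 T_5 = -76.56.
Solving simultaneously: T_4 = 12.46 N, T_5 = 166.1 N.

T_4 ≈ 12.5 N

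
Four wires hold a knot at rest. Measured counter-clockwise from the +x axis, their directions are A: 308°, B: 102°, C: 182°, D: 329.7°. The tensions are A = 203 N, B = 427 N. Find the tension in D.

Resolve: ΣF_x = 203 cos 308° + 427 cos 102° + T_C cos 182° + T_D cos 329.7° = 0.
        ΣF_y = 203 sin 308° + 427 sin 102° + T_C sin 182° + T_D sin 329.7° = 0.
The known terms sum to (36.2, 257.7) N, so -0.9994 T_C + 0.8634 T_D = -36.2 and -0.0349 T_C − 0.5045 T_D = -257.7.
Solving simultaneously: T_C = 450.6 N, T_D = 479.6 N.

T_D ≈ 480 N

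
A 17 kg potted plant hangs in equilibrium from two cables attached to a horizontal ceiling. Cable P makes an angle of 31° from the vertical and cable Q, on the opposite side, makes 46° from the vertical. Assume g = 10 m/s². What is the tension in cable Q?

Angles from the horizontal: cable P is 90° − 31° = 59°, cable Q is 90° − 46° = 44°.
Weight W = 17 × 10 = 170 N acts straight down.
Horizontal: T_P cos 59° = T_Q cos 44°  →  T_P = 1.397 T_Q.
Vertical: T_P sin 59° + T_Q sin 44° = 170.
Substituting the horizontal relation into the vertical equation gives 1.892 T_Q = 170, so T_Q = 89.86 N.

T_Q ≈ 89.9 N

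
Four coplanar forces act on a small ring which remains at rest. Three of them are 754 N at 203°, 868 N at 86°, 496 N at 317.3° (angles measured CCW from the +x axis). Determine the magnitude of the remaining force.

F ≈ 357 N

Sum the known components: ΣF_x = -269 N, ΣF_y = 234.9 N.
For equilibrium the remaining force must supply (−ΣF_x, −ΣF_y) = (269, -234.9) N.
Magnitude = √((269)² + (-234.9)²) = 357.1 N; direction = atan2(-234.9, 269) = 318.9°.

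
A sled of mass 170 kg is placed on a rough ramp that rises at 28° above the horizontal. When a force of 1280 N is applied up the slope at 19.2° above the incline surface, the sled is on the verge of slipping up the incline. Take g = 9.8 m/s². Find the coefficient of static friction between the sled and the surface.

On the verge of sliding up the incline, friction is at its maximum μN and acts down the slope.
Perpendicular to incline: N = W cos 28° − P sin 19.2° = 1471 − 420.9 = 1050 N.
Along incline: P cos 19.2° − μN = W sin 28° → μ = −(W sin 28° − P cos 19.2°) / N = 0.4063.

μ ≈ 0.406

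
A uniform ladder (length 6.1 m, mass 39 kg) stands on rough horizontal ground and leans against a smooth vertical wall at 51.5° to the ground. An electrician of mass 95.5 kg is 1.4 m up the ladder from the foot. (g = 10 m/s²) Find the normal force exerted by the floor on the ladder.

N_floor ≈ 1340 N

ΣF_y = 0: N_floor = 39×10 + 95.5×10 = 1345 N.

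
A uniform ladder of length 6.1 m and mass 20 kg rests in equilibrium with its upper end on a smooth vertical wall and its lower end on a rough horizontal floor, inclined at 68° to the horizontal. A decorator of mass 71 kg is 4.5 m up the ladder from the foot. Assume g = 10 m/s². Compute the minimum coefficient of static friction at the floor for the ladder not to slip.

ΣF_y = 0: N_floor = 20×10 + 71×10 = 910 N.
Torques about the foot: N_wall · 6.1 sin 68° = 20×10×3.05 cos 68° + 71×10×4.5 cos 68° → N_wall = 252.02 N.
ΣF_x = 0: f_floor = N_wall = 252.02 N.
μ_min = f_floor / N_floor = 252.02 / 910 = 0.2769.

μ_min ≈ 0.277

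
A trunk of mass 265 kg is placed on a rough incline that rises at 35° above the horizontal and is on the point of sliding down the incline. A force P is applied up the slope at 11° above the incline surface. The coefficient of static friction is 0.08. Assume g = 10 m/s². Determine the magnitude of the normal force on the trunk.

On the verge of sliding down the incline, friction equals μN and acts up the slope.
Perpendicular: N + P sin 11° = W cos 35° = 2171 N.
Along incline: P cos 11° + μN = W sin 35° with W sin 35° = 1520 N.
Solving the pair for P and N: P = 1393 N, N = 1905 N (and f = μN = 152.4 N).

N ≈ 1900 N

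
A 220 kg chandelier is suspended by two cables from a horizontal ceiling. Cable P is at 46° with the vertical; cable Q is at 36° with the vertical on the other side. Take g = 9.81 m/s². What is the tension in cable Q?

Angles from the horizontal: cable P is 90° − 46° = 44°, cable Q is 90° − 36° = 54°.
Weight W = 220 × 9.81 = 2158 N acts straight down.
Horizontal: T_P cos 44° = T_Q cos 54°  →  T_P = 0.8171 T_Q.
Vertical: T_P sin 44° + T_Q sin 54° = 2158.
Substituting the horizontal relation into the vertical equation gives 1.377 T_Q = 2158, so T_Q = 1568 N.

T_Q ≈ 1570 N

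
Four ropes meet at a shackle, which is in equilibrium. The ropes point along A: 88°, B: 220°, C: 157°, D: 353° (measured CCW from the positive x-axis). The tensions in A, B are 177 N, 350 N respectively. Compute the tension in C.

Resolve: ΣF_x = 177 cos 88° + 350 cos 220° + T_C cos 157° + T_D cos 353° = 0.
        ΣF_y = 177 sin 88° + 350 sin 220° + T_C sin 157° + T_D sin 353° = 0.
The known terms sum to (-261.9, -48.08) N, so -0.9205 T_C + 0.9925 T_D = 261.9 and 0.3907 T_C − 0.1219 T_D = 48.08.
Solving simultaneously: T_C = 289 N, T_D = 531.9 N.

T_C ≈ 289 N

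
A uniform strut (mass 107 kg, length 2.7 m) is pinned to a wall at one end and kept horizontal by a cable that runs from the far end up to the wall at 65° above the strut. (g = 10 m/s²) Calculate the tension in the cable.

Take torques about the hinge: T sin 65° · 2.7 = 107×10×1.35 = 1444.5 N·m.
So T = 1444.5 / (0.9063 × 2.7) = 590.31 N.

T ≈ 590 N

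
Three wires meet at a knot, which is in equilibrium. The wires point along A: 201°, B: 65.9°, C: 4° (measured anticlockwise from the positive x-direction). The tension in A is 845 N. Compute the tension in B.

T_B ≈ 280 N

Resolve: ΣF_x = 845 cos 201° + T_B cos 65.9° + T_C cos 4° = 0.
        ΣF_y = 845 sin 201° + T_B sin 65.9° + T_C sin 4° = 0.
The known terms sum to (-788.9, -302.8) N, so 0.4083 T_B + 0.9976 T_C = 788.9 and 0.9128 T_B + 0.0698 T_C = 302.8.
Solving simultaneously: T_B = 280.1 N, T_C = 676.2 N.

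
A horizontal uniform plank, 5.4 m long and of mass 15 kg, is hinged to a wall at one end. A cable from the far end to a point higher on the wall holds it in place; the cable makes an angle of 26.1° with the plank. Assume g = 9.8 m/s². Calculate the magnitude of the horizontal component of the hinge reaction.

H_x ≈ 150 N

Take torques about the hinge: T sin 26.1° · 5.4 = 15×9.8×2.7 = 396.9 N·m.
So T = 396.9 / (0.4399 × 5.4) = 167.07 N.
ΣF_x = 0: H_x = T cos 26.1° = 150.03 N.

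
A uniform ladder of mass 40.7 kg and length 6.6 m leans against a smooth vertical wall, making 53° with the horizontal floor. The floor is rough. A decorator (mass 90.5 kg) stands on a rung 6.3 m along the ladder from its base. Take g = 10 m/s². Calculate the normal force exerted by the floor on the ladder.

N_floor ≈ 1310 N

ΣF_y = 0: N_floor = 40.7×10 + 90.5×10 = 1312 N.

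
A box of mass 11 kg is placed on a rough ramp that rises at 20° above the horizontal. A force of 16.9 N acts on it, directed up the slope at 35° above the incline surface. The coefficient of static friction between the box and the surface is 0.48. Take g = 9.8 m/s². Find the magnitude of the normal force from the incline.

N ≈ 91.6 N

Axes along / perpendicular to the incline. W sin 20° = 36.87 N down-slope; W cos 20° = 101.3 N into the surface.
Perpendicular: N = W cos 20° − P sin 35° = 101.3 − 9.693 = 91.61 N.
Along incline: P cos 35° + f = W sin 20° (friction acts up-slope) → f = 36.87 − 13.84 = 23.03 N.
|f| = 23.03 N ≤ μN = 43.97 N, so the box is indeed static.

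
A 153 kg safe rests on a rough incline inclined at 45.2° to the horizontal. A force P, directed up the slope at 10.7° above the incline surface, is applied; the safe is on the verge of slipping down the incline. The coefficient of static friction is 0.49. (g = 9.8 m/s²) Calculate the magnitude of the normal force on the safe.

On the verge of sliding down the incline, friction equals μN and acts up the slope.
Perpendicular: N + P sin 10.7° = W cos 45.2° = 1057 N.
Along incline: P cos 10.7° + μN = W sin 45.2° with W sin 45.2° = 1064 N.
Solving the pair for P and N: P = 612.6 N, N = 942.8 N (and f = μN = 462 N).

N ≈ 943 N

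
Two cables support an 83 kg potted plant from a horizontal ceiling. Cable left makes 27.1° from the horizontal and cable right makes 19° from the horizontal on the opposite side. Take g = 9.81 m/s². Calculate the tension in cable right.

Weight W = 83 × 9.81 = 814.2 N acts straight down.
Horizontal: T_left cos 27.1° = T_right cos 19°  →  T_left = 1.062 T_right.
Vertical: T_left sin 27.1° + T_right sin 19° = 814.2.
Substituting the horizontal relation into the vertical equation gives 0.8094 T_right = 814.2, so T_right = 1006 N.

T_right ≈ 1010 N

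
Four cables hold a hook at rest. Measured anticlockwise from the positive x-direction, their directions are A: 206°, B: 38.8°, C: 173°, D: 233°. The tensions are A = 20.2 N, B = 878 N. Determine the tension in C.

Resolve: ΣF_x = 20.2 cos 206° + 878 cos 38.8° + T_C cos 173° + T_D cos 233° = 0.
        ΣF_y = 20.2 sin 206° + 878 sin 38.8° + T_C sin 173° + T_D sin 233° = 0.
The known terms sum to (666.1, 541.3) N, so -0.9925 T_C − 0.6018 T_D = -666.1 and 0.1219 T_C − 0.7986 T_D = -541.3.
Solving simultaneously: T_C = 238.1 N, T_D = 714.1 N.

T_C ≈ 238 N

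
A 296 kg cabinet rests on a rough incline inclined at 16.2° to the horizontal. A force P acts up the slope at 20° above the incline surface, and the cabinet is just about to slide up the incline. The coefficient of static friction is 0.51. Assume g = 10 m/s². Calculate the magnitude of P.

On the verge of sliding up the incline, friction equals μN and acts down the slope.
Perpendicular: N + P sin 20° = W cos 16.2° = 2842 N.
Along incline: P cos 20° = W sin 16.2° + μN  with W sin 16.2° = 825.8 N.
Solving the pair for P and N: P = 2042 N, N = 2144 N (and f = μN = 1093 N).

P ≈ 2040 N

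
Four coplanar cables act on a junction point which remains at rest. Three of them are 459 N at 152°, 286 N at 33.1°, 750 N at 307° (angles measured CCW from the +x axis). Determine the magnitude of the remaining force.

Sum the known components: ΣF_x = 285.7 N, ΣF_y = -227.3 N.
For equilibrium the remaining force must supply (−ΣF_x, −ΣF_y) = (-285.7, 227.3) N.
Magnitude = √((-285.7)² + (227.3)²) = 365.1 N; direction = atan2(227.3, -285.7) = 141.5°.

F ≈ 365 N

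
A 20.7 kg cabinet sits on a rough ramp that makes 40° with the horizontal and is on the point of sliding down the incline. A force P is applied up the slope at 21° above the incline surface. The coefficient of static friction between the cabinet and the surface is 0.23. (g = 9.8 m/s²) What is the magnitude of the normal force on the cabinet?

On the verge of sliding down the incline, friction equals μN and acts up the slope.
Perpendicular: N + P sin 21° = W cos 40° = 155.4 N.
Along incline: P cos 21° + μN = W sin 40° with W sin 40° = 130.4 N.
Solving the pair for P and N: P = 111.2 N, N = 115.5 N (and f = μN = 26.58 N).

N ≈ 116 N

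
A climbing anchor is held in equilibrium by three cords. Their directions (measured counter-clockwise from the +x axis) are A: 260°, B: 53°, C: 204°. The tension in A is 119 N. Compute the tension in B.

Resolve: ΣF_x = 119 cos 260° + T_B cos 53° + T_C cos 204° = 0.
        ΣF_y = 119 sin 260° + T_B sin 53° + T_C sin 204° = 0.
The known terms sum to (-20.66, -117.2) N, so 0.6018 T_B − 0.9135 T_C = 20.66 and 0.7986 T_B − 0.4067 T_C = 117.2.
Solving simultaneously: T_B = 203.5 N, T_C = 111.4 N.

T_B ≈ 203 N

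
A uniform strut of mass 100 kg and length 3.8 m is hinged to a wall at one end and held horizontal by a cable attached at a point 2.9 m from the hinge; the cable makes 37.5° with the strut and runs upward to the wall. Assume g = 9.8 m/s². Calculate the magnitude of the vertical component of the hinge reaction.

|H_y| ≈ 338 N

Take torques about the hinge: T sin 37.5° · 2.9 = 100×9.8×1.9 = 1862 N·m.
So T = 1862 / (0.6088 × 2.9) = 1054.7 N.
ΣF_y = 0: H_y = (100×9.8) − T sin 37.5° = 980 − 642.07 = 337.93 N.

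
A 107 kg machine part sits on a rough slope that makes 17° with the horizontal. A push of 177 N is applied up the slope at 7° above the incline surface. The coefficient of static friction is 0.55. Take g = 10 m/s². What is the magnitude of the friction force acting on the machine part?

f ≈ 137 N

Axes along / perpendicular to the incline. W sin 17° = 312.8 N down-slope; W cos 17° = 1023 N into the surface.
Perpendicular: N = W cos 17° − P sin 7° = 1023 − 21.57 = 1002 N.
Along incline: P cos 7° + f = W sin 17° (friction acts up-slope) → f = 312.8 − 175.7 = 137.2 N.
|f| = 137.2 N ≤ μN = 550.9 N, so the machine part is indeed static.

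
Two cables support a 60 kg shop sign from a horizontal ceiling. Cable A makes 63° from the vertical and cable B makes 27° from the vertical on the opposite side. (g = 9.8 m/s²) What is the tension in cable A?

T_A ≈ 267 N

Angles from the horizontal: cable A is 90° − 63° = 27°, cable B is 90° − 27° = 63°.
Weight W = 60 × 9.8 = 588 N acts straight down.
Horizontal: T_A cos 27° = T_B cos 63°  →  T_B = 1.963 T_A.
Vertical: T_A sin 27° + T_B sin 63° = 588.
Substituting the horizontal relation into the vertical equation gives 2.203 T_A = 588, so T_A = 266.9 N.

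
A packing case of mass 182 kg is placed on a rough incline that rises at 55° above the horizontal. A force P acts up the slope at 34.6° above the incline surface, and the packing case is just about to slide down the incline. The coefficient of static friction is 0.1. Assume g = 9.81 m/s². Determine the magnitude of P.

On the verge of sliding down the incline, friction equals μN and acts up the slope.
Perpendicular: N + P sin 34.6° = W cos 55° = 1024 N.
Along incline: P cos 34.6° + μN = W sin 55° with W sin 55° = 1463 N.
Solving the pair for P and N: P = 1775 N, N = 16.26 N (and f = μN = 1.626 N).

P ≈ 1770 N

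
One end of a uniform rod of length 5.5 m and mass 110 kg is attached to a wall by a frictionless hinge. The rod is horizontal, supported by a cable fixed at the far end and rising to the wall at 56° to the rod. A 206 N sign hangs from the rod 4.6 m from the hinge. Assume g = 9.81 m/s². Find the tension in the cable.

Take torques about the hinge: T sin 56° · 5.5 = 110×9.81×2.75 + 206×4.6 = 3915.1 N·m.
So T = 3915.1 / (0.8290 × 5.5) = 858.64 N.

T ≈ 859 N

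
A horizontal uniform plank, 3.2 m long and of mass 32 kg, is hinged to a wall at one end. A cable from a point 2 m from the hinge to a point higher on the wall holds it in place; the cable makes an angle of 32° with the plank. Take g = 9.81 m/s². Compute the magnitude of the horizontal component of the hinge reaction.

H_x ≈ 402 N

Take torques about the hinge: T sin 32° · 2 = 32×9.81×1.6 = 502.27 N·m.
So T = 502.27 / (0.5299 × 2) = 473.91 N.
ΣF_x = 0: H_x = T cos 32° = 401.9 N.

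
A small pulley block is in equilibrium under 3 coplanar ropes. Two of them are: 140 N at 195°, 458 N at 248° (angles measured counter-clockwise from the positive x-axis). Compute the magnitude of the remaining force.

F ≈ 554 N

Sum the known components: ΣF_x = -306.8 N, ΣF_y = -460.9 N.
For equilibrium the remaining force must supply (−ΣF_x, −ΣF_y) = (306.8, 460.9) N.
Magnitude = √((306.8)² + (460.9)²) = 553.7 N; direction = atan2(460.9, 306.8) = 56.3°.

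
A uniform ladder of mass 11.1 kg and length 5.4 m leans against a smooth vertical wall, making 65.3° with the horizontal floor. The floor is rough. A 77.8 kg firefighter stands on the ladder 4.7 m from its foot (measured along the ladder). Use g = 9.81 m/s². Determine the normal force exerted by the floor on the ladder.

ΣF_y = 0: N_floor = 11.1×9.81 + 77.8×9.81 = 872.11 N.

N_floor ≈ 872 N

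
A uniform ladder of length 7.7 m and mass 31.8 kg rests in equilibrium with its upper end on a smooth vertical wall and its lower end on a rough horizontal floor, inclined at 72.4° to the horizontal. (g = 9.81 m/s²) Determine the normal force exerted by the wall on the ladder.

Torques about the foot: N_wall · 7.7 sin 72.4° = 31.8×9.81×3.85 cos 72.4° → N_wall = 49.479 N.

N_wall ≈ 49.5 N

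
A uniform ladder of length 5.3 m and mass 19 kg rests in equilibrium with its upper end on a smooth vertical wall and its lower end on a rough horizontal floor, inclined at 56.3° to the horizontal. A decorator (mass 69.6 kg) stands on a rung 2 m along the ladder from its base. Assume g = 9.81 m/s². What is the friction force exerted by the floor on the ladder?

f ≈ 234 N

Torques about the foot: N_wall · 5.3 sin 56.3° = 19×9.81×2.65 cos 56.3° + 69.6×9.81×2 cos 56.3° → N_wall = 233.99 N.
ΣF_x = 0: f_floor = N_wall = 233.99 N.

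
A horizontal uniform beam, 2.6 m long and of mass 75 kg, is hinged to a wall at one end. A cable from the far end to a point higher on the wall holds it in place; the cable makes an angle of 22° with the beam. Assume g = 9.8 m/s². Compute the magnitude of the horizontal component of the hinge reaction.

H_x ≈ 910 N

Take torques about the hinge: T sin 22° · 2.6 = 75×9.8×1.3 = 955.5 N·m.
So T = 955.5 / (0.3746 × 2.6) = 981.03 N.
ΣF_x = 0: H_x = T cos 22° = 909.59 N.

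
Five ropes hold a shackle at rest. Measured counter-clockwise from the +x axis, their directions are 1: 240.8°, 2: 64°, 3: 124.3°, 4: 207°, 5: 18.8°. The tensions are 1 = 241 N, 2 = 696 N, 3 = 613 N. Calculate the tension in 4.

Resolve: ΣF_x = 241 cos 240.8° + 696 cos 64° + 613 cos 124.3° + T_4 cos 207° + T_5 cos 18.8° = 0.
        ΣF_y = 241 sin 240.8° + 696 sin 64° + 613 sin 124.3° + T_4 sin 207° + T_5 sin 18.8° = 0.
The known terms sum to (-157.9, 921.6) N, so -0.8910 T_4 + 0.9466 T_5 = 157.9 and -0.4540 T_4 + 0.3223 T_5 = -921.6.
Solving simultaneously: T_4 = 6473 N, T_5 = 6260 N.

T_4 ≈ 6470 N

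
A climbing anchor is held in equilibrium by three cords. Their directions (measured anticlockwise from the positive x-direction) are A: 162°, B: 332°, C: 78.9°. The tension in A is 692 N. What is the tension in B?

Resolve: ΣF_x = 692 cos 162° + T_B cos 332° + T_C cos 78.9° = 0.
        ΣF_y = 692 sin 162° + T_B sin 332° + T_C sin 78.9° = 0.
The known terms sum to (-658.1, 213.8) N, so 0.8829 T_B + 0.1925 T_C = 658.1 and -0.4695 T_B + 0.9813 T_C = -213.8.
Solving simultaneously: T_B = 718 N, T_C = 125.6 N.

T_B ≈ 718 N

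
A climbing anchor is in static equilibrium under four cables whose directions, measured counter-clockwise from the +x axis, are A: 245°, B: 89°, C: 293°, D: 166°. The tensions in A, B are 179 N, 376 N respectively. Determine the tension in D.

T_D ≈ 24.9 N

Resolve: ΣF_x = 179 cos 245° + 376 cos 89° + T_C cos 293° + T_D cos 166° = 0.
        ΣF_y = 179 sin 245° + 376 sin 89° + T_C sin 293° + T_D sin 166° = 0.
The known terms sum to (-69.09, 213.7) N, so 0.3907 T_C − 0.9703 T_D = 69.09 and -0.9205 T_C + 0.2419 T_D = -213.7.
Solving simultaneously: T_C = 238.7 N, T_D = 24.93 N.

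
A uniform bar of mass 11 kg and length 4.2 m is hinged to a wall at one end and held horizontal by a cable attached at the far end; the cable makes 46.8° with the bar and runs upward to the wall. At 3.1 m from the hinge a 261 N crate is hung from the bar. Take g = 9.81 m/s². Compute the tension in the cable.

T ≈ 338 N

Take torques about the hinge: T sin 46.8° · 4.2 = 11×9.81×2.1 + 261×3.1 = 1035.7 N·m.
So T = 1035.7 / (0.7290 × 4.2) = 338.28 N.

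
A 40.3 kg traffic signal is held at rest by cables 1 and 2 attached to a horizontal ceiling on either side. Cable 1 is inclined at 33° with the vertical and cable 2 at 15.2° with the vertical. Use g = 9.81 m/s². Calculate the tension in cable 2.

Angles from the horizontal: cable 1 is 90° − 33° = 57°, cable 2 is 90° − 15.2° = 74.8°.
Weight W = 40.3 × 9.81 = 395.3 N acts straight down.
Horizontal: T_1 cos 57° = T_2 cos 74.8°  →  T_1 = 0.4814 T_2.
Vertical: T_1 sin 57° + T_2 sin 74.8° = 395.3.
Substituting the horizontal relation into the vertical equation gives 1.369 T_2 = 395.3, so T_2 = 288.8 N.

T_2 ≈ 289 N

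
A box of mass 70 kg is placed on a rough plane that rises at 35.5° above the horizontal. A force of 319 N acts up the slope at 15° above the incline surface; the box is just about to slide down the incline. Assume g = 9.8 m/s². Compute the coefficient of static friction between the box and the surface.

On the verge of sliding down the incline, friction is at its maximum μN and acts up the slope.
Perpendicular to incline: N = W cos 35.5° − P sin 15° = 558.5 − 82.56 = 475.9 N.
Along incline: P cos 15° + μN = W sin 35.5° → μ = (W sin 35.5° − P cos 15°) / N = 0.1896.

μ ≈ 0.190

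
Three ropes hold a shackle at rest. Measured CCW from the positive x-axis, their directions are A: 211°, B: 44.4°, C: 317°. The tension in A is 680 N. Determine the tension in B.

T_B ≈ 654 N

Resolve: ΣF_x = 680 cos 211° + T_B cos 44.4° + T_C cos 317° = 0.
        ΣF_y = 680 sin 211° + T_B sin 44.4° + T_C sin 317° = 0.
The known terms sum to (-582.9, -350.2) N, so 0.7145 T_B + 0.7314 T_C = 582.9 and 0.6997 T_B − 0.6820 T_C = 350.2.
Solving simultaneously: T_B = 654.3 N, T_C = 157.8 N.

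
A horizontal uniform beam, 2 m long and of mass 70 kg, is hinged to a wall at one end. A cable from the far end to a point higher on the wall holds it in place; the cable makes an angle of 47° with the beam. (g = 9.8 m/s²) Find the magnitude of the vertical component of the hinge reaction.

|H_y| ≈ 343 N

Take torques about the hinge: T sin 47° · 2 = 70×9.8×1 = 686 N·m.
So T = 686 / (0.7314 × 2) = 468.99 N.
ΣF_y = 0: H_y = (70×9.8) − T sin 47° = 686 − 343 = 343 N.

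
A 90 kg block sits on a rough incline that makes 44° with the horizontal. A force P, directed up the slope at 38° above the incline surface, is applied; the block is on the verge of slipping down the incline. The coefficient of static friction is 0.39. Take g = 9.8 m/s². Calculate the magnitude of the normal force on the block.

N ≈ 224 N

On the verge of sliding down the incline, friction equals μN and acts up the slope.
Perpendicular: N + P sin 38° = W cos 44° = 634.5 N.
Along incline: P cos 38° + μN = W sin 44° with W sin 44° = 612.7 N.
Solving the pair for P and N: P = 666.6 N, N = 224 N (and f = μN = 87.37 N).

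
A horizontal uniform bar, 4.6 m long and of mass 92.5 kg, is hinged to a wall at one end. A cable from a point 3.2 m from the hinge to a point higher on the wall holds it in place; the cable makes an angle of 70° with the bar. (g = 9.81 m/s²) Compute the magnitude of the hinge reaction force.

|H| ≈ 349 N

Take torques about the hinge: T sin 70° · 3.2 = 92.5×9.81×2.3 = 2087.1 N·m.
So T = 2087.1 / (0.9397 × 3.2) = 694.07 N.
ΣF_x = 0: H_x = T cos 70° = 237.39 N.
ΣF_y = 0: H_y = (92.5×9.81) − T sin 70° = 907.43 − 652.21 = 255.21 N.
|H| = √(H_x² + H_y²) = √((237.39)² + (255.21)²) = 348.55 N.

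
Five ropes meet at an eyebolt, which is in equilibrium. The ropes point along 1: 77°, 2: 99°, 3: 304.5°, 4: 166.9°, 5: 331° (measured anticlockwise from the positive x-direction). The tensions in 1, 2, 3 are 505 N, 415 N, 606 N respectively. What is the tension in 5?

T_5 ≈ 1760 N

Resolve: ΣF_x = 505 cos 77° + 415 cos 99° + 606 cos 304.5° + T_4 cos 166.9° + T_5 cos 331° = 0.
        ΣF_y = 505 sin 77° + 415 sin 99° + 606 sin 304.5° + T_4 sin 166.9° + T_5 sin 331° = 0.
The known terms sum to (391.9, 402.5) N, so -0.9740 T_4 + 0.8746 T_5 = -391.9 and 0.2267 T_4 − 0.4848 T_5 = -402.5.
Solving simultaneously: T_4 = 1979 N, T_5 = 1755 N.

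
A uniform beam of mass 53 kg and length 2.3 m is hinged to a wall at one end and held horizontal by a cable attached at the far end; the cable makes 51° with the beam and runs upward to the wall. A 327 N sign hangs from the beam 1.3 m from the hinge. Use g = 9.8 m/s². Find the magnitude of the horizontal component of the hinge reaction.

Take torques about the hinge: T sin 51° · 2.3 = 53×9.8×1.15 + 327×1.3 = 1022.4 N·m.
So T = 1022.4 / (0.7771 × 2.3) = 572 N.
ΣF_x = 0: H_x = T cos 51° = 359.97 N.

H_x ≈ 360 N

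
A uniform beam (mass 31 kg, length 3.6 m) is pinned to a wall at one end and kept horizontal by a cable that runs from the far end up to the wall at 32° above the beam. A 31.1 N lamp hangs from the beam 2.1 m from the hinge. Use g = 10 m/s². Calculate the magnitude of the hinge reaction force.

Take torques about the hinge: T sin 32° · 3.6 = 31×10×1.8 + 31.1×2.1 = 623.31 N·m.
So T = 623.31 / (0.5299 × 3.6) = 326.73 N.
ΣF_x = 0: H_x = T cos 32° = 277.08 N.
ΣF_y = 0: H_y = (31×10 + 31.1) − T sin 32° = 341.1 − 173.14 = 167.96 N.
|H| = √(H_x² + H_y²) = √((277.08)² + (167.96)²) = 324.02 N.

|H| ≈ 324 N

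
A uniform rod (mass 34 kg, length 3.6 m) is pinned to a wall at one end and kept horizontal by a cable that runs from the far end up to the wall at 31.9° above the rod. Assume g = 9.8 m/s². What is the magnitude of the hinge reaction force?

Take torques about the hinge: T sin 31.9° · 3.6 = 34×9.8×1.8 = 599.76 N·m.
So T = 599.76 / (0.5284 × 3.6) = 315.27 N.
ΣF_x = 0: H_x = T cos 31.9° = 267.65 N.
ΣF_y = 0: H_y = (34×9.8) − T sin 31.9° = 333.2 − 166.6 = 166.6 N.
|H| = √(H_x² + H_y²) = √((267.65)² + (166.6)²) = 315.27 N.

|H| ≈ 315 N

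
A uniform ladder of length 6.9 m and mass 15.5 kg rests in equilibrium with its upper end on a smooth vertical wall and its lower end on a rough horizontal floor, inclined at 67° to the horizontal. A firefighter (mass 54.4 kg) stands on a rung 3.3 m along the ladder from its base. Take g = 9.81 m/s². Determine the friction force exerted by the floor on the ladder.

f ≈ 141 N

Torques about the foot: N_wall · 6.9 sin 67° = 15.5×9.81×3.45 cos 67° + 54.4×9.81×3.3 cos 67° → N_wall = 140.61 N.
ΣF_x = 0: f_floor = N_wall = 140.61 N.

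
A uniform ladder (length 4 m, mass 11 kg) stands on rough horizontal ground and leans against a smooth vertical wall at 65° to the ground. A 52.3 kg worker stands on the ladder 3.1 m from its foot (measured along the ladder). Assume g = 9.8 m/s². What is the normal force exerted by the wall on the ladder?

Torques about the foot: N_wall · 4 sin 65° = 11×9.8×2 cos 65° + 52.3×9.8×3.1 cos 65° → N_wall = 210.36 N.

N_wall ≈ 210 N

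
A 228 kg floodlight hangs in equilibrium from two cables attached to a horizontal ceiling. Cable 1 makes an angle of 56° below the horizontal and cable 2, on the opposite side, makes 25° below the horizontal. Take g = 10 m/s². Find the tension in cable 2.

Weight W = 228 × 10 = 2280 N acts straight down.
Horizontal: T_1 cos 56° = T_2 cos 25°  →  T_1 = 1.621 T_2.
Vertical: T_1 sin 56° + T_2 sin 25° = 2280.
Substituting the horizontal relation into the vertical equation gives 1.766 T_2 = 2280, so T_2 = 1291 N.

T_2 ≈ 1290 N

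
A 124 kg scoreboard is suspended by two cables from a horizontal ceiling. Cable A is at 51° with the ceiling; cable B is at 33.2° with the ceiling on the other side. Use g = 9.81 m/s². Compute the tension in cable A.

Weight W = 124 × 9.81 = 1216 N acts straight down.
Horizontal: T_A cos 51° = T_B cos 33.2°  →  T_B = 0.7521 T_A.
Vertical: T_A sin 51° + T_B sin 33.2° = 1216.
Substituting the horizontal relation into the vertical equation gives 1.189 T_A = 1216, so T_A = 1023 N.

T_A ≈ 1020 N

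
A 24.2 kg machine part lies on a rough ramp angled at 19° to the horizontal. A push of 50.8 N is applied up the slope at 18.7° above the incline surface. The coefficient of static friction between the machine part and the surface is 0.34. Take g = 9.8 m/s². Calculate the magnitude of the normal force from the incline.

Axes along / perpendicular to the incline. W sin 19° = 77.21 N down-slope; W cos 19° = 224.2 N into the surface.
Perpendicular: N = W cos 19° − P sin 18.7° = 224.2 − 16.29 = 208 N.
Along incline: P cos 18.7° + f = W sin 19° (friction acts up-slope) → f = 77.21 − 48.12 = 29.09 N.
|f| = 29.09 N ≤ μN = 70.7 N, so the machine part is indeed static.

N ≈ 208 N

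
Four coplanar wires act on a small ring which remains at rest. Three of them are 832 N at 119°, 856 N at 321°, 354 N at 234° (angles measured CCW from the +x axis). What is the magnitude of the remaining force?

Sum the known components: ΣF_x = 53.8 N, ΣF_y = -97.41 N.
For equilibrium the remaining force must supply (−ΣF_x, −ΣF_y) = (-53.8, 97.41) N.
Magnitude = √((-53.8)² + (97.41)²) = 111.3 N; direction = atan2(97.41, -53.8) = 118.9°.

F ≈ 111 N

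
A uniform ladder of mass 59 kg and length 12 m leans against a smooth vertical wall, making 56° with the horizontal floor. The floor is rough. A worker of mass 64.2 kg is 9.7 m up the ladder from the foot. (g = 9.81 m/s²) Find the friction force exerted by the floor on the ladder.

f ≈ 539 N

Torques about the foot: N_wall · 12 sin 56° = 59×9.81×6 cos 56° + 64.2×9.81×9.7 cos 56° → N_wall = 538.58 N.
ΣF_x = 0: f_floor = N_wall = 538.58 N.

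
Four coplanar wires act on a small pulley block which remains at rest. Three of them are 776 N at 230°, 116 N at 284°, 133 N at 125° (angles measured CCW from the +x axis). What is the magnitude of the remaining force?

F ≈ 810 N

Sum the known components: ΣF_x = -547 N, ΣF_y = -598.1 N.
For equilibrium the remaining force must supply (−ΣF_x, −ΣF_y) = (547, 598.1) N.
Magnitude = √((547)² + (598.1)²) = 810.5 N; direction = atan2(598.1, 547) = 47.6°.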